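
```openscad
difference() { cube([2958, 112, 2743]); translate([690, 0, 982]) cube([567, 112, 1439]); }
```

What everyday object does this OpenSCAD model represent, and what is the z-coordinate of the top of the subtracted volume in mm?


A wall with a window opening. The window head height is 2421 mm.

A wall with a rectangular opening subtracted — a window. Sill at z = 982, opening 1439 mm tall, so the head is at 982 + 1439 = 2421 mm.


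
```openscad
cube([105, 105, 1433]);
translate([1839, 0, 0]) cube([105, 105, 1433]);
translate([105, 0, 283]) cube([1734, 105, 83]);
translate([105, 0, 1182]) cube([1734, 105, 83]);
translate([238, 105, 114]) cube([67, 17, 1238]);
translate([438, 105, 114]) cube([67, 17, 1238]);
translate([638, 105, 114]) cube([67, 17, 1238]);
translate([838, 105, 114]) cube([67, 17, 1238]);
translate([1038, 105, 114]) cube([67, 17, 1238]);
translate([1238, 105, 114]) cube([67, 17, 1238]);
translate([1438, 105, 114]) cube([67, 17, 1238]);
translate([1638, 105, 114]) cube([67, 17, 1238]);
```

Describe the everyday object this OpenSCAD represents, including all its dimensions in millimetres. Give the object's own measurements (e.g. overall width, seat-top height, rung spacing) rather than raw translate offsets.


A fence section. Two 105×105 mm posts, 1433 mm tall, stand on the floor with a clear span of 1734 mm between their inner faces. Two horizontal rails of 105×83 mm section span the gap between the posts with their undersides at z = 283 mm and z = 1182 mm, flush with the posts' −y face. 8 pickets, each 67 mm wide, 17 mm thick and 1238 mm tall, are fixed to the +y face of the rails with their bottoms at z = 114 mm, spaced across the span with a 133 mm gap after the −x post and between neighbouring pickets, with 134 mm left before the +x post.


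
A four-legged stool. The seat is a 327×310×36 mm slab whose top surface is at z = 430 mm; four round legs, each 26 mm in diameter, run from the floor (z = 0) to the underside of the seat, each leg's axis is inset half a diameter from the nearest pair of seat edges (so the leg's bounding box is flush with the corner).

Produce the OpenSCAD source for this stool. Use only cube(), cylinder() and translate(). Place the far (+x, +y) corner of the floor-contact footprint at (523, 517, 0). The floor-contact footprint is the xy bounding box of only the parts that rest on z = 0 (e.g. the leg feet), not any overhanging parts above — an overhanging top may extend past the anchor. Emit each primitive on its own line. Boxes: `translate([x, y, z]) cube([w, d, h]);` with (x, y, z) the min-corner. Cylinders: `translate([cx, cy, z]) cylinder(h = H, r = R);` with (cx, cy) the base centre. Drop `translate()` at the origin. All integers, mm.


translate([196, 207, 394]) cube([327, 310, 36]);
translate([209, 220, 0]) cylinder(h = 394, r = 13);
translate([510, 220, 0]) cylinder(h = 394, r = 13);
translate([209, 504, 0]) cylinder(h = 394, r = 13);
translate([510, 504, 0]) cylinder(h = 394, r = 13);


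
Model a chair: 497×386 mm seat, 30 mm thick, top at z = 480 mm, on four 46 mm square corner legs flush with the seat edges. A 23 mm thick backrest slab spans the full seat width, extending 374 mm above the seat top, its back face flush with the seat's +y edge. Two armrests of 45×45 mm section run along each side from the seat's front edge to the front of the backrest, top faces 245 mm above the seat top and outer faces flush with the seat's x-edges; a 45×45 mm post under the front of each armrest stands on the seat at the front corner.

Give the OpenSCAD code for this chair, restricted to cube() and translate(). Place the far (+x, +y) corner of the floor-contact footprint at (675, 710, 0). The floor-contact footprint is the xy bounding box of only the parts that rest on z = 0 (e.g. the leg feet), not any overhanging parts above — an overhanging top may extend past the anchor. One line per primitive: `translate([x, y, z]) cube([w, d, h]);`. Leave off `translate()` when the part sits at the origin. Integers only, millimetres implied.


translate([178, 324, 450]) cube([497, 386, 30]);
translate([178, 324, 0]) cube([46, 46, 450]);
translate([629, 324, 0]) cube([46, 46, 450]);
translate([178, 664, 0]) cube([46, 46, 450]);
translate([629, 664, 0]) cube([46, 46, 450]);
translate([178, 687, 480]) cube([497, 23, 374]);
translate([178, 324, 680]) cube([45, 363, 45]);
translate([630, 324, 680]) cube([45, 363, 45]);
translate([178, 324, 480]) cube([45, 45, 200]);
translate([630, 324, 480]) cube([45, 45, 200]);


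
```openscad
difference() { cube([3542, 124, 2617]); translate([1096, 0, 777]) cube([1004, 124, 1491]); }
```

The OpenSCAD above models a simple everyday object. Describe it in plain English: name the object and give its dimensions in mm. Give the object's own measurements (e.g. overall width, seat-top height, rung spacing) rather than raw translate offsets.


A wall 3542 mm long (x), 124 mm thick (y), 2617 mm tall, with a rectangular window opening cut through it. The opening is 1004 mm wide and 1491 mm tall; its sill is at z = 777 mm and its near (−x) edge is 1096 mm from the wall's −x end. The opening passes through the full wall thickness.


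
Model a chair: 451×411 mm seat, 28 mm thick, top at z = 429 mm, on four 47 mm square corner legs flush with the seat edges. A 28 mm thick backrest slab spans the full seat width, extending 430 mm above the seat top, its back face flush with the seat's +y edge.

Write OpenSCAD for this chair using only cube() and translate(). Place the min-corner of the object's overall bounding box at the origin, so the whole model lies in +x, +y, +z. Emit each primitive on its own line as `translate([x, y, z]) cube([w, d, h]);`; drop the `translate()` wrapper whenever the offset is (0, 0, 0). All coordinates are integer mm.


translate([0, 0, 401]) cube([451, 411, 28]);
cube([47, 47, 401]);
translate([404, 0, 0]) cube([47, 47, 401]);
translate([0, 364, 0]) cube([47, 47, 401]);
translate([404, 364, 0]) cube([47, 47, 401]);
translate([0, 383, 429]) cube([451, 28, 430]);


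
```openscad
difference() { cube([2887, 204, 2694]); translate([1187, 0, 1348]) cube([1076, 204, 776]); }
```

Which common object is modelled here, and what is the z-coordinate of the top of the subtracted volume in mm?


A wall with a window opening. The window head height is 2124 mm.

A wall with a rectangular opening subtracted — a window. Sill at z = 1348, opening 776 mm tall, so the head is at 1348 + 776 = 2124 mm.


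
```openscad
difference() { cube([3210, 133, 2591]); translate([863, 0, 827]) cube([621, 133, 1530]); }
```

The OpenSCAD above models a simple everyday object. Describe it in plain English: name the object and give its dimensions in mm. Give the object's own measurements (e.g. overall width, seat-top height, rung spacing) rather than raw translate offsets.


A wall 3210 mm long (x), 133 mm thick (y), 2591 mm tall, with a rectangular window opening cut through it. The opening is 621 mm wide and 1530 mm tall; its sill is at z = 827 mm and its near (−x) edge is 863 mm from the wall's −x end. The opening passes through the full wall thickness.


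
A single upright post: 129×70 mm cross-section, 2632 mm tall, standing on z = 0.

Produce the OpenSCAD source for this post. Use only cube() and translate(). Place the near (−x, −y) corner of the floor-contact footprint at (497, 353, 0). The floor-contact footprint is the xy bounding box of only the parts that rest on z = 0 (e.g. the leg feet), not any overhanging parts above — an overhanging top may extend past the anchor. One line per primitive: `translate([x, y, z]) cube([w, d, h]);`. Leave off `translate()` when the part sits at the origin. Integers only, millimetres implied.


translate([497, 353, 0]) cube([129, 70, 2632]);


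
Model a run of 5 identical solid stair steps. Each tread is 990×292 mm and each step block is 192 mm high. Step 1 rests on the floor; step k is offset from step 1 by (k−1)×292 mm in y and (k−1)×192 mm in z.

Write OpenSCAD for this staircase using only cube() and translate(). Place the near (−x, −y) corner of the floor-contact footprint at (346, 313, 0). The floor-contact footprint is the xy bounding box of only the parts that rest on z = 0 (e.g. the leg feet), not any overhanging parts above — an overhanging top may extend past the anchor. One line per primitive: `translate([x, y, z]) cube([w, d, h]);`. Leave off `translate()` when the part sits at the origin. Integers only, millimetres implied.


translate([346, 313, 0]) cube([990, 292, 192]);
translate([346, 605, 192]) cube([990, 292, 192]);
translate([346, 897, 384]) cube([990, 292, 192]);
translate([346, 1189, 576]) cube([990, 292, 192]);
translate([346, 1481, 768]) cube([990, 292, 192]);


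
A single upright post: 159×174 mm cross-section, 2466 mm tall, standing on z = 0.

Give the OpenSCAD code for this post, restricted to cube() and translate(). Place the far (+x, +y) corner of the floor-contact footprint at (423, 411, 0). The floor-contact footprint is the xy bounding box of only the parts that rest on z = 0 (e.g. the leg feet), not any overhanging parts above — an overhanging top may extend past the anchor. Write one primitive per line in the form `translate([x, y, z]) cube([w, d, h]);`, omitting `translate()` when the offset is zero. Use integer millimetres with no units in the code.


translate([264, 237, 0]) cube([159, 174, 2466]);


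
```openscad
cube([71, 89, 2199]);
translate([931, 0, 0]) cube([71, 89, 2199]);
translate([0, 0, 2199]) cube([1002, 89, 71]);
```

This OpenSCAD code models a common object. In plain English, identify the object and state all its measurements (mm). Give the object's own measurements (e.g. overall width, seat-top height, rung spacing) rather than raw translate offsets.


A door frame. The clear opening is 860 mm wide and 2199 mm high. Two 71 mm wide jambs, 89 mm deep, stand either side of the opening from the floor to the top of the opening. A 71 mm thick head sits across the top of both jambs, spanning the full outside width of the frame.


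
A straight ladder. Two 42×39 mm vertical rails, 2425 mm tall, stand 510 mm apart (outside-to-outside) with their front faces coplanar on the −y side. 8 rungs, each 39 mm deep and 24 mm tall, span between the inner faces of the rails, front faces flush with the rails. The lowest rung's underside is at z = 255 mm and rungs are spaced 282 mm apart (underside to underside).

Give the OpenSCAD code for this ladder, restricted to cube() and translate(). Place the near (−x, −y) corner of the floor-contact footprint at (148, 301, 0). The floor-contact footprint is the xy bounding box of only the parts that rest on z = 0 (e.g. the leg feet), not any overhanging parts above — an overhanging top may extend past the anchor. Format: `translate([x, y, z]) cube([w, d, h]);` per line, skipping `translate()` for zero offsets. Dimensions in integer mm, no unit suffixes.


translate([148, 301, 0]) cube([42, 39, 2425]);
translate([616, 301, 0]) cube([42, 39, 2425]);
translate([190, 301, 255]) cube([426, 39, 24]);
translate([190, 301, 537]) cube([426, 39, 24]);
translate([190, 301, 819]) cube([426, 39, 24]);
translate([190, 301, 1101]) cube([426, 39, 24]);
translate([190, 301, 1383]) cube([426, 39, 24]);
translate([190, 301, 1665]) cube([426, 39, 24]);
translate([190, 301, 1947]) cube([426, 39, 24]);
translate([190, 301, 2229]) cube([426, 39, 24]);


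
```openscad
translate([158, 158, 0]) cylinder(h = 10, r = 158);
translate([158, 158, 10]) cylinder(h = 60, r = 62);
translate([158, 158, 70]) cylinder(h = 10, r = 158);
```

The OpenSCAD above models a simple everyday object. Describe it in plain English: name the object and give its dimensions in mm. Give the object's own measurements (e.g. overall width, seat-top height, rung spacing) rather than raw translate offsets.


A spool: two coaxial disc flanges of radius 158 mm and thickness 10 mm, joined by a core cylinder of radius 62 mm and height 60 mm. The lower flange rests on z = 0 and the three cylinders share a vertical axis.


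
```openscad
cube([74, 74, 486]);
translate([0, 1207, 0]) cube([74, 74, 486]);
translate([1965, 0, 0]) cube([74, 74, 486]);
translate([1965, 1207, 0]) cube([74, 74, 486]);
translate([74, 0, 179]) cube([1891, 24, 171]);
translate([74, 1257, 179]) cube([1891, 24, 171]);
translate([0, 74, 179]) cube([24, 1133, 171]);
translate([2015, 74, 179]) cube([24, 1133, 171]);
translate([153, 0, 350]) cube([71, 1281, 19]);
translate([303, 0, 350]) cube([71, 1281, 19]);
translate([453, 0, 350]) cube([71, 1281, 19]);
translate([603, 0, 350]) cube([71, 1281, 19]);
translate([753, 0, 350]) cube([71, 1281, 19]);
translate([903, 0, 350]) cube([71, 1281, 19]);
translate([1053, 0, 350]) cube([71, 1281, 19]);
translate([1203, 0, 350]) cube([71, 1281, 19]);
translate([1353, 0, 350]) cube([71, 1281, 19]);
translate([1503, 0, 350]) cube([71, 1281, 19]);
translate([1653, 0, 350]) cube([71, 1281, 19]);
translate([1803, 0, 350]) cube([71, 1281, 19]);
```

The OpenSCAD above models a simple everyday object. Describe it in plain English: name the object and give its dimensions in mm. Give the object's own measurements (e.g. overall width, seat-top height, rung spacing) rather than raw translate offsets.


A bed frame 2039 mm long (x) by 1281 mm wide (y). Four 74×74 mm corner posts, 486 mm tall, at the corners of the footprint. Four rails of 24 mm thickness and 171 mm height run between adjacent posts with their undersides at z = 179 mm, their outer faces flush with the outside of the frame (the two x-running rails run between the posts' inner faces; the two y-running rails run between the posts' inner faces). 12 slats, each 71 mm wide (x) and 19 mm thick, lie across the top of the two x-running rails, running the full 1281 mm width of the frame in y; along x they sit between the end posts with a 79 mm gap after the −x posts and between neighbouring slats, leaving 91 mm before the +x posts.


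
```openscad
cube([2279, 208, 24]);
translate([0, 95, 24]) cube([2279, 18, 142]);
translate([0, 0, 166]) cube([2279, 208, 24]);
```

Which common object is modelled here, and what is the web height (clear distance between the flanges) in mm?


An I-beam. The web height is 142 mm.

Two wide flanges with a thin centred web — an I-beam. Overall 190 mm minus two 24 mm flanges gives a web of 190 − 2·24 = 142 mm.


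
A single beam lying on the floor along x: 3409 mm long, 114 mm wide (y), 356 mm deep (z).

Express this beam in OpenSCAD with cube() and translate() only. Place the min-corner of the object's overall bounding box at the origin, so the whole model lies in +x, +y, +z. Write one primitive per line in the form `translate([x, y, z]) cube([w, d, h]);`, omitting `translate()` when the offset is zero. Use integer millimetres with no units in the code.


cube([3409, 114, 356]);


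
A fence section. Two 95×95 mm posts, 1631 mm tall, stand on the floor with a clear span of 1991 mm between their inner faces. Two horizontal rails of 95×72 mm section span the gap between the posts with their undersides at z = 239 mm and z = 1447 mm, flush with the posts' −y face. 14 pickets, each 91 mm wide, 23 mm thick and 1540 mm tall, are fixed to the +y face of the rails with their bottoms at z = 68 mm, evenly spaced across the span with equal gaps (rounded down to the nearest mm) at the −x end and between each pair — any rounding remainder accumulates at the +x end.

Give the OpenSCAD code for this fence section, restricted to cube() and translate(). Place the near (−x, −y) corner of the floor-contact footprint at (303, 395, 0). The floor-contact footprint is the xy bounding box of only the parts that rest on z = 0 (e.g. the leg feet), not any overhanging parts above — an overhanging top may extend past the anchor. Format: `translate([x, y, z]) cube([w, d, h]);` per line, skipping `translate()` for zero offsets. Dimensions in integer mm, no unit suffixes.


translate([303, 395, 0]) cube([95, 95, 1631]);
translate([2389, 395, 0]) cube([95, 95, 1631]);
translate([398, 395, 239]) cube([1991, 95, 72]);
translate([398, 395, 1447]) cube([1991, 95, 72]);
translate([445, 490, 68]) cube([91, 23, 1540]);
translate([583, 490, 68]) cube([91, 23, 1540]);
translate([721, 490, 68]) cube([91, 23, 1540]);
translate([859, 490, 68]) cube([91, 23, 1540]);
translate([997, 490, 68]) cube([91, 23, 1540]);
translate([1135, 490, 68]) cube([91, 23, 1540]);
translate([1273, 490, 68]) cube([91, 23, 1540]);
translate([1411, 490, 68]) cube([91, 23, 1540]);
translate([1549, 490, 68]) cube([91, 23, 1540]);
translate([1687, 490, 68]) cube([91, 23, 1540]);
translate([1825, 490, 68]) cube([91, 23, 1540]);
translate([1963, 490, 68]) cube([91, 23, 1540]);
translate([2101, 490, 68]) cube([91, 23, 1540]);
translate([2239, 490, 68]) cube([91, 23, 1540]);


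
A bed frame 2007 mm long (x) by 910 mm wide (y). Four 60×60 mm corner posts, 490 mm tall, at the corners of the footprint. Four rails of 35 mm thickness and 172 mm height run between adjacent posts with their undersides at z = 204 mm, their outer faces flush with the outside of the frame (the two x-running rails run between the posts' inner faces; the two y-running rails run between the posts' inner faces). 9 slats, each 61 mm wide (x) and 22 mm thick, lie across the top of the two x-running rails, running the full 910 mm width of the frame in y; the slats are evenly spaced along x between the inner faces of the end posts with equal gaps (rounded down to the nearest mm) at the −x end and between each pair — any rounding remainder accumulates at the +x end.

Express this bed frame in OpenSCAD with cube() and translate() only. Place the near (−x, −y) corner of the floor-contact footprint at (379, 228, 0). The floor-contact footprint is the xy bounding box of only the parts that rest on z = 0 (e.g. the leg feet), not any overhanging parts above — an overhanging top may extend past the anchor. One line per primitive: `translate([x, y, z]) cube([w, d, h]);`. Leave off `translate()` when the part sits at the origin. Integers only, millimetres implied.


translate([379, 228, 0]) cube([60, 60, 490]);
translate([379, 1078, 0]) cube([60, 60, 490]);
translate([2326, 228, 0]) cube([60, 60, 490]);
translate([2326, 1078, 0]) cube([60, 60, 490]);
translate([439, 228, 204]) cube([1887, 35, 172]);
translate([439, 1103, 204]) cube([1887, 35, 172]);
translate([379, 288, 204]) cube([35, 790, 172]);
translate([2351, 288, 204]) cube([35, 790, 172]);
translate([572, 228, 376]) cube([61, 910, 22]);
translate([766, 228, 376]) cube([61, 910, 22]);
translate([960, 228, 376]) cube([61, 910, 22]);
translate([1154, 228, 376]) cube([61, 910, 22]);
translate([1348, 228, 376]) cube([61, 910, 22]);
translate([1542, 228, 376]) cube([61, 910, 22]);
translate([1736, 228, 376]) cube([61, 910, 22]);
translate([1930, 228, 376]) cube([61, 910, 22]);
translate([2124, 228, 376]) cube([61, 910, 22]);


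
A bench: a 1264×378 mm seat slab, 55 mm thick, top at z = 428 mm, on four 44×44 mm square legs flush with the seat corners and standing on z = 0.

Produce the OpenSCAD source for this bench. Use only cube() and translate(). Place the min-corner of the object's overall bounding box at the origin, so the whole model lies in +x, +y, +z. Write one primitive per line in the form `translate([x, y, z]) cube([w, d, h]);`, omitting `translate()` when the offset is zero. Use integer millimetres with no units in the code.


translate([0, 0, 373]) cube([1264, 378, 55]);
cube([44, 44, 373]);
translate([0, 334, 0]) cube([44, 44, 373]);
translate([1220, 0, 0]) cube([44, 44, 373]);
translate([1220, 334, 0]) cube([44, 44, 373]);


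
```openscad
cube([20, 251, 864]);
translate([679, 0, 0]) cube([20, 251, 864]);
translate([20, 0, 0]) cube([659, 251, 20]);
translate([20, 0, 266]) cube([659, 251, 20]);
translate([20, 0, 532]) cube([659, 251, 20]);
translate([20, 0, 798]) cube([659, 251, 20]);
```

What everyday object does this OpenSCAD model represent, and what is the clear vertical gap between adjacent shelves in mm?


A bookshelf. The clear shelf gap is 246 mm.

Two tall side panels with 4 horizontal boards between them — a bookshelf. The first two shelf undersides are at z = 0 and z = 266; with shelf thickness 20, the clear gap is 266 − 0 − 20 = 246 mm.


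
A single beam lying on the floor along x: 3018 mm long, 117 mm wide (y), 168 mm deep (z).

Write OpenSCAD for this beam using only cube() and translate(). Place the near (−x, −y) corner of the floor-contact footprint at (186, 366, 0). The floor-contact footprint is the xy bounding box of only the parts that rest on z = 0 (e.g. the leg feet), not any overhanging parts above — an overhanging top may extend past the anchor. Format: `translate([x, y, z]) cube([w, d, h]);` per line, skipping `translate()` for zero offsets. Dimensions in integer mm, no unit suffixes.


translate([186, 366, 0]) cube([3018, 117, 168]);


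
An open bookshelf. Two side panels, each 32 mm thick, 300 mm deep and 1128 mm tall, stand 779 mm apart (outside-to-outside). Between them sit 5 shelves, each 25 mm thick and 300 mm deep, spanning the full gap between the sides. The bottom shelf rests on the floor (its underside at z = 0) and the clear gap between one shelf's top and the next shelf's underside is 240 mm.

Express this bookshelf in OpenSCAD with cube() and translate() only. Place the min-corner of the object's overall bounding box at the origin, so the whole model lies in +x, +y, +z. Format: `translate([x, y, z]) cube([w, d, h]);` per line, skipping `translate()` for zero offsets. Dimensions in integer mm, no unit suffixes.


cube([32, 300, 1128]);
translate([747, 0, 0]) cube([32, 300, 1128]);
translate([32, 0, 0]) cube([715, 300, 25]);
translate([32, 0, 265]) cube([715, 300, 25]);
translate([32, 0, 530]) cube([715, 300, 25]);
translate([32, 0, 795]) cube([715, 300, 25]);
translate([32, 0, 1060]) cube([715, 300, 25]);


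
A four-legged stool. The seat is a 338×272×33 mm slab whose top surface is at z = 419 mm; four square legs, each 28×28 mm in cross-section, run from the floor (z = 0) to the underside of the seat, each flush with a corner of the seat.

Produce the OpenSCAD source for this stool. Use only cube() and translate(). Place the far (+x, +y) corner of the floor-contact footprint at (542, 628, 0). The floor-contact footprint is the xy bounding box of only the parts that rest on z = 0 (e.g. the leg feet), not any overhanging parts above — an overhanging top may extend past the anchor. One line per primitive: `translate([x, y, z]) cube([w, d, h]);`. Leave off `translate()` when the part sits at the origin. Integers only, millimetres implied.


// leg_h = 419 - 33 = 386
translate([204, 356, 386]) cube([338, 272, 33]);
translate([204, 356, 0]) cube([28, 28, 386]);
translate([514, 356, 0]) cube([28, 28, 386]);
translate([204, 600, 0]) cube([28, 28, 386]);
translate([514, 600, 0]) cube([28, 28, 386]);


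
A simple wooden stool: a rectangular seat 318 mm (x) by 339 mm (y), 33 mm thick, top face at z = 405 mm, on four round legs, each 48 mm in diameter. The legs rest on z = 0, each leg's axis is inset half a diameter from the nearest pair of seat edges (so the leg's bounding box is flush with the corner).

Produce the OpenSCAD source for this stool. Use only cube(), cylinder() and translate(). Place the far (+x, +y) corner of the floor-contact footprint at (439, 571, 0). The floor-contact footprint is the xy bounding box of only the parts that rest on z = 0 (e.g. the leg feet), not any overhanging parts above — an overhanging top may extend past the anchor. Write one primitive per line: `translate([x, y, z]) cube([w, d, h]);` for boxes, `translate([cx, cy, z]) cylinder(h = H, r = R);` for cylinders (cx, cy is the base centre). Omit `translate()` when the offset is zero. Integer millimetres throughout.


translate([121, 232, 372]) cube([318, 339, 33]);
translate([145, 256, 0]) cylinder(h = 372, r = 24);
translate([415, 256, 0]) cylinder(h = 372, r = 24);
translate([145, 547, 0]) cylinder(h = 372, r = 24);
translate([415, 547, 0]) cylinder(h = 372, r = 24);


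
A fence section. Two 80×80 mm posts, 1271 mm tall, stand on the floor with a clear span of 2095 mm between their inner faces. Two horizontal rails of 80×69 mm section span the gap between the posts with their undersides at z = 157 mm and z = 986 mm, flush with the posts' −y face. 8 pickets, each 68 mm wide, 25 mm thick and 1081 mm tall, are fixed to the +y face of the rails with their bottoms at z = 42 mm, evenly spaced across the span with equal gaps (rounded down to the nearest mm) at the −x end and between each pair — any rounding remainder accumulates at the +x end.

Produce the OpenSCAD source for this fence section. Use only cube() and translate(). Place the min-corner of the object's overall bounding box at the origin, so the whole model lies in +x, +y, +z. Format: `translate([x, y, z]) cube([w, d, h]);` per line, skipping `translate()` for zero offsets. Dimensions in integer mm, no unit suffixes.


cube([80, 80, 1271]);
translate([2175, 0, 0]) cube([80, 80, 1271]);
translate([80, 0, 157]) cube([2095, 80, 69]);
translate([80, 0, 986]) cube([2095, 80, 69]);
translate([252, 80, 42]) cube([68, 25, 1081]);
translate([492, 80, 42]) cube([68, 25, 1081]);
translate([732, 80, 42]) cube([68, 25, 1081]);
translate([972, 80, 42]) cube([68, 25, 1081]);
translate([1212, 80, 42]) cube([68, 25, 1081]);
translate([1452, 80, 42]) cube([68, 25, 1081]);
translate([1692, 80, 42]) cube([68, 25, 1081]);
translate([1932, 80, 42]) cube([68, 25, 1081]);


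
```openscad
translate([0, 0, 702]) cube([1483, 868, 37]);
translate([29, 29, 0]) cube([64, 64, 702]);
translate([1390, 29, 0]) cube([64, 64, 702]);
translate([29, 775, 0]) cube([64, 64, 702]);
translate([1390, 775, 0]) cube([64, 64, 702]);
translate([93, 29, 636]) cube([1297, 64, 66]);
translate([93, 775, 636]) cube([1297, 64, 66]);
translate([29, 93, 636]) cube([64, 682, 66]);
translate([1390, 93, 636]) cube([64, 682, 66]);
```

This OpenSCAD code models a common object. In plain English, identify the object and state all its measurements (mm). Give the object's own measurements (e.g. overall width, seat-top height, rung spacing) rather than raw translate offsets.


A table: top 1483 mm (x) × 868 mm (y), 37 mm thick, upper face at z = 739 mm, on four 64×64 mm square legs, each inset 29 mm from the nearest pair of top edges from z = 0 to the bottom of the top. Four apron rails, 64 mm thick and 66 mm tall, run between adjacent legs with their top edges flush with the underside of the top and their outer faces flush with the legs' outer faces.


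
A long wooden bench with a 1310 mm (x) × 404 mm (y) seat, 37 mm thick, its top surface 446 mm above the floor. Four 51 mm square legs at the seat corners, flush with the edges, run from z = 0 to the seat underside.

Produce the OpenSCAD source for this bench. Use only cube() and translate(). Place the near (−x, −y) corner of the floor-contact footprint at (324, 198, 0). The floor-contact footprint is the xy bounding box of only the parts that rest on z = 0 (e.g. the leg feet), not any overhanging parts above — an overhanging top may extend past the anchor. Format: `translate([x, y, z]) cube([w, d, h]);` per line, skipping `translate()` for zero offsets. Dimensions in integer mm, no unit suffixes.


translate([324, 198, 409]) cube([1310, 404, 37]);
translate([324, 198, 0]) cube([51, 51, 409]);
translate([324, 551, 0]) cube([51, 51, 409]);
translate([1583, 198, 0]) cube([51, 51, 409]);
translate([1583, 551, 0]) cube([51, 51, 409]);


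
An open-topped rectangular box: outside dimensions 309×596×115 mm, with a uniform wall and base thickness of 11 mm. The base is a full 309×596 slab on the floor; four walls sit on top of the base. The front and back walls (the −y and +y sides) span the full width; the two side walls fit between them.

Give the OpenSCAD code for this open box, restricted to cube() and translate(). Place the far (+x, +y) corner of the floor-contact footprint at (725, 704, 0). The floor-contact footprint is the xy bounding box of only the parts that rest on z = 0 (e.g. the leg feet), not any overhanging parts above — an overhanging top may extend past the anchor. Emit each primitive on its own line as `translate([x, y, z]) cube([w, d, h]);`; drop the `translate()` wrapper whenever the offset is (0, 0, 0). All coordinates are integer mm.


translate([416, 108, 0]) cube([309, 596, 11]);
translate([416, 108, 11]) cube([309, 11, 104]);
translate([416, 693, 11]) cube([309, 11, 104]);
translate([416, 119, 11]) cube([11, 574, 104]);
translate([714, 119, 11]) cube([11, 574, 104]);


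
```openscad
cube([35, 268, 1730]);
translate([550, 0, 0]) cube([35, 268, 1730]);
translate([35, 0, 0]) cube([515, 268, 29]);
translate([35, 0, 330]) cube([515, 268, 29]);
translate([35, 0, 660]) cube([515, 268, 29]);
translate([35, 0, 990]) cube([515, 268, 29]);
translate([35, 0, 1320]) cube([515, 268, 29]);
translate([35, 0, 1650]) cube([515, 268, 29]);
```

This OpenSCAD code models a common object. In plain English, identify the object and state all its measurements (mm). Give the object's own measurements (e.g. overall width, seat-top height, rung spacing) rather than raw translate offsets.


An open bookshelf. Two side panels, each 35 mm thick, 268 mm deep and 1730 mm tall, stand 585 mm apart (outside-to-outside). Between them sit 6 shelves, each 29 mm thick and 268 mm deep, spanning the full gap between the sides. The bottom shelf rests on the floor (its underside at z = 0) and the clear gap between one shelf's top and the next shelf's underside is 301 mm.


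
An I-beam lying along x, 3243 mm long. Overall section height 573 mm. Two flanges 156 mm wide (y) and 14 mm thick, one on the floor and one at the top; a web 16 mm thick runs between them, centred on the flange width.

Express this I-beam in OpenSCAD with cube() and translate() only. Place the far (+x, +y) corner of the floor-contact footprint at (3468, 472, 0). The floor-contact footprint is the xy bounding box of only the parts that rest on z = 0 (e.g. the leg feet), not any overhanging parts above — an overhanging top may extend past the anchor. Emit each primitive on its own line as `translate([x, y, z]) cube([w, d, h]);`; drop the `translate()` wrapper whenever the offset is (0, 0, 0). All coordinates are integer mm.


translate([225, 316, 0]) cube([3243, 156, 14]);
translate([225, 386, 14]) cube([3243, 16, 545]);
translate([225, 316, 559]) cube([3243, 156, 14]);


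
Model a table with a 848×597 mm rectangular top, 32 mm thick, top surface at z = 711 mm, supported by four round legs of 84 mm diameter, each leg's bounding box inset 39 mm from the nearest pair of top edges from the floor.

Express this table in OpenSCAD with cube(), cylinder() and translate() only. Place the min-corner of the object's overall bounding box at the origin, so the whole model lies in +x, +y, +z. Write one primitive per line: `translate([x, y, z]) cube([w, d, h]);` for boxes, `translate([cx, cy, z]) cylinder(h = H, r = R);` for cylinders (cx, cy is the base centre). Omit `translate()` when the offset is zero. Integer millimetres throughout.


// leg_h = 711 - 32 = 679
translate([0, 0, 679]) cube([848, 597, 32]);
translate([81, 81, 0]) cylinder(h = 679, r = 42);
translate([767, 81, 0]) cylinder(h = 679, r = 42);
translate([81, 516, 0]) cylinder(h = 679, r = 42);
translate([767, 516, 0]) cylinder(h = 679, r = 42);


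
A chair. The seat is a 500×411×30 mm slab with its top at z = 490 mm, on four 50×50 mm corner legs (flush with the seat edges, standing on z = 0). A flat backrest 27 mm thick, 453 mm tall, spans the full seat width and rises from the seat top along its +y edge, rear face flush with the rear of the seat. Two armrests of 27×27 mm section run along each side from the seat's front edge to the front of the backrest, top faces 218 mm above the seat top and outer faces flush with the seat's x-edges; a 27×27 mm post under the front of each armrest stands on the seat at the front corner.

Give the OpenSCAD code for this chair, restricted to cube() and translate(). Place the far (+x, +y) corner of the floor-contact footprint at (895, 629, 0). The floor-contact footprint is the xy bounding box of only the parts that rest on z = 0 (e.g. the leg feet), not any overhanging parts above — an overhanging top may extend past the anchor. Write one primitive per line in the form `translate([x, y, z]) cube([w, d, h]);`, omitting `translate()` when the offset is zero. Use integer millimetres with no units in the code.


translate([395, 218, 460]) cube([500, 411, 30]);
translate([395, 218, 0]) cube([50, 50, 460]);
translate([845, 218, 0]) cube([50, 50, 460]);
translate([395, 579, 0]) cube([50, 50, 460]);
translate([845, 579, 0]) cube([50, 50, 460]);
translate([395, 602, 490]) cube([500, 27, 453]);
translate([395, 218, 681]) cube([27, 384, 27]);
translate([868, 218, 681]) cube([27, 384, 27]);
translate([395, 218, 490]) cube([27, 27, 191]);
translate([868, 218, 490]) cube([27, 27, 191]);


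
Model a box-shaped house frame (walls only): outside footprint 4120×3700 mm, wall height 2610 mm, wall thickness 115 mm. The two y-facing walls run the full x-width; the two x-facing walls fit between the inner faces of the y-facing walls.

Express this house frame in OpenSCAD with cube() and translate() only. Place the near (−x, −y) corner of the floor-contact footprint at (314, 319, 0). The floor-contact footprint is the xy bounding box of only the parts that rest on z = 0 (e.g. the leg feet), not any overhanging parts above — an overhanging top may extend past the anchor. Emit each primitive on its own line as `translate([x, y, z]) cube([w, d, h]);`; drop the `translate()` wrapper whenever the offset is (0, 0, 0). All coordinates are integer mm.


translate([314, 319, 0]) cube([4120, 115, 2610]);
translate([314, 3904, 0]) cube([4120, 115, 2610]);
translate([314, 434, 0]) cube([115, 3470, 2610]);
translate([4319, 434, 0]) cube([115, 3470, 2610]);


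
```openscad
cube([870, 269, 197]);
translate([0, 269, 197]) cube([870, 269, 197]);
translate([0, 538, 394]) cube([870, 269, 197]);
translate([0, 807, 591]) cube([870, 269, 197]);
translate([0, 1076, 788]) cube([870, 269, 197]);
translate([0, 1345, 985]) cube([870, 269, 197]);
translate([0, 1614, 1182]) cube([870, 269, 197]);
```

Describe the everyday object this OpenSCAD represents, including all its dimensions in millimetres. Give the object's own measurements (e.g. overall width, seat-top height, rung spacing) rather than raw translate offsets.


A straight staircase of 7 solid steps. Each step is 870 mm wide (x), 269 mm deep (y, the going) and 197 mm tall (the rise). The first step rests on the floor; each subsequent step sits one going further in +y and one rise higher in +z, directly behind and above the previous step with no overlap.


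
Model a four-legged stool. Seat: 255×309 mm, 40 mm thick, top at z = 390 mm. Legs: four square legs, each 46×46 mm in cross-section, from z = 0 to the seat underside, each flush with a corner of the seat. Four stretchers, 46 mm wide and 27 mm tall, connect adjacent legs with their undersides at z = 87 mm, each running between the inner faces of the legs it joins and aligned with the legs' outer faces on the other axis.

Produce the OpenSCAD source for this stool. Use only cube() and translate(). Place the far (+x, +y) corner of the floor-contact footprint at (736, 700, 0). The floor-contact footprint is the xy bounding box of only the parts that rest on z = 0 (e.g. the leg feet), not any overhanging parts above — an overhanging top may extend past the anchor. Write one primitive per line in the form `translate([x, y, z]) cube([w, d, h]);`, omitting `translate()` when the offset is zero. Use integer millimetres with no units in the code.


// leg_h = 390 - 40 = 350
// stretcher span = 255 - 2*46 = 163
translate([481, 391, 350]) cube([255, 309, 40]);
translate([481, 391, 0]) cube([46, 46, 350]);
translate([690, 391, 0]) cube([46, 46, 350]);
translate([481, 654, 0]) cube([46, 46, 350]);
translate([690, 654, 0]) cube([46, 46, 350]);
translate([527, 391, 87]) cube([163, 46, 27]);
translate([527, 654, 87]) cube([163, 46, 27]);
translate([481, 437, 87]) cube([46, 217, 27]);
translate([690, 437, 87]) cube([46, 217, 27]);


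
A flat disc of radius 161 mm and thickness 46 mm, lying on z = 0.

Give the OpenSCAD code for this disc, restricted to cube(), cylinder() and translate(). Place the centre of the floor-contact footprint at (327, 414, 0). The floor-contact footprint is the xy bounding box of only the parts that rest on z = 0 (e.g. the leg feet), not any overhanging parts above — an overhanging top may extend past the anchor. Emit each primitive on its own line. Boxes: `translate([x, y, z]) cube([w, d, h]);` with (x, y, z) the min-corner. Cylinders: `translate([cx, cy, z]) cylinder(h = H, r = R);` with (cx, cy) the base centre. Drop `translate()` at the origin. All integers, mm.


translate([327, 414, 0]) cylinder(h = 46, r = 161);


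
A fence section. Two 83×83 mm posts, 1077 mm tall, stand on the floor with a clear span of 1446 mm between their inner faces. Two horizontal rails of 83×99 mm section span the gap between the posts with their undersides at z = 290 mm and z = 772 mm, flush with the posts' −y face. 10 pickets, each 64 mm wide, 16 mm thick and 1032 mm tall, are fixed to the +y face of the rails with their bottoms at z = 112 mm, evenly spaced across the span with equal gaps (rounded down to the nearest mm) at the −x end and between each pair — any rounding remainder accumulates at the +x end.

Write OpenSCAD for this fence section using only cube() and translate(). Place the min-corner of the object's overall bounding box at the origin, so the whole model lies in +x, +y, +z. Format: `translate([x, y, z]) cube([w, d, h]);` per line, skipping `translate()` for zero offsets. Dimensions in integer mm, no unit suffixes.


cube([83, 83, 1077]);
translate([1529, 0, 0]) cube([83, 83, 1077]);
translate([83, 0, 290]) cube([1446, 83, 99]);
translate([83, 0, 772]) cube([1446, 83, 99]);
translate([156, 83, 112]) cube([64, 16, 1032]);
translate([293, 83, 112]) cube([64, 16, 1032]);
translate([430, 83, 112]) cube([64, 16, 1032]);
translate([567, 83, 112]) cube([64, 16, 1032]);
translate([704, 83, 112]) cube([64, 16, 1032]);
translate([841, 83, 112]) cube([64, 16, 1032]);
translate([978, 83, 112]) cube([64, 16, 1032]);
translate([1115, 83, 112]) cube([64, 16, 1032]);
translate([1252, 83, 112]) cube([64, 16, 1032]);
translate([1389, 83, 112]) cube([64, 16, 1032]);


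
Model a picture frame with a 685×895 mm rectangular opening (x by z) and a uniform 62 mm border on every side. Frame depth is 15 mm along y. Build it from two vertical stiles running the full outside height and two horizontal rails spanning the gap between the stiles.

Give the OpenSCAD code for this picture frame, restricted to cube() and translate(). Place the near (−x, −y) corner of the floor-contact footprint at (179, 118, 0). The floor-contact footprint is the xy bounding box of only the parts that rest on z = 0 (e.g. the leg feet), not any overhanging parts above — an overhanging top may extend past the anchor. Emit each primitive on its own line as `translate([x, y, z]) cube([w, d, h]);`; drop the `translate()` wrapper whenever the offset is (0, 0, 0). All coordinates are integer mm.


translate([179, 118, 0]) cube([62, 15, 1019]);
translate([926, 118, 0]) cube([62, 15, 1019]);
translate([241, 118, 0]) cube([685, 15, 62]);
translate([241, 118, 957]) cube([685, 15, 62]);


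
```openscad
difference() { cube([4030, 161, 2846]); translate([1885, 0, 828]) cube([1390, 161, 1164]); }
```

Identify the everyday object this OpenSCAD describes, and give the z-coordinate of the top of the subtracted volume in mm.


A wall with a window opening. The window head height is 1992 mm.

A wall with a rectangular opening subtracted — a window. Sill at z = 828, opening 1164 mm tall, so the head is at 828 + 1164 = 1992 mm.


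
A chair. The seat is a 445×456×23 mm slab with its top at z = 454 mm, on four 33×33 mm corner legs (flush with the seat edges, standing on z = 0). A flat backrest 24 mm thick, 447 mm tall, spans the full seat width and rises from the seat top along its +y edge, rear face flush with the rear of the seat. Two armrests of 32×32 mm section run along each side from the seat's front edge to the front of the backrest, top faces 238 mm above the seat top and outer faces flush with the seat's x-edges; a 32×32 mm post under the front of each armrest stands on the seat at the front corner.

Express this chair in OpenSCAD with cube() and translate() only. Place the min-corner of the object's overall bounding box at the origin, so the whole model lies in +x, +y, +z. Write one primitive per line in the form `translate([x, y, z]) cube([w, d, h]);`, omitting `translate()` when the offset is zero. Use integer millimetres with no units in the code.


translate([0, 0, 431]) cube([445, 456, 23]);
cube([33, 33, 431]);
translate([412, 0, 0]) cube([33, 33, 431]);
translate([0, 423, 0]) cube([33, 33, 431]);
translate([412, 423, 0]) cube([33, 33, 431]);
translate([0, 432, 454]) cube([445, 24, 447]);
translate([0, 0, 660]) cube([32, 432, 32]);
translate([413, 0, 660]) cube([32, 432, 32]);
translate([0, 0, 454]) cube([32, 32, 206]);
translate([413, 0, 454]) cube([32, 32, 206]);
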